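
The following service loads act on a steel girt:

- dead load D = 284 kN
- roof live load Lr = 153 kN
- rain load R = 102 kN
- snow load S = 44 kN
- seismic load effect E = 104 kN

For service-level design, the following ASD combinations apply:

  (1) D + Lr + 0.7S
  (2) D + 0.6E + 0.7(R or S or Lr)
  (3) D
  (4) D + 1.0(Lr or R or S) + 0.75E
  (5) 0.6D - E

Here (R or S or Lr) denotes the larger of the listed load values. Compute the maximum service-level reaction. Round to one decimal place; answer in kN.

515.0 kN

(R or S or Lr) → Lr = 153 kN; (Lr or R or S) → Lr = 153 kN.
(1) 1.0(284) + 1.0(153) + 0.7(44) = 284.0 + 153.0 + 30.8 = 467.8
(2) 1.0(284) + 0.6(104) + 0.7(153) = 284.0 + 62.4 + 107.1 = 453.5
(3) 1.0(284) = 284.0
(4) 1.0(284) + 1.0(153) + 0.75(104) = 284.0 + 153.0 + 78.0 = 515.0
(5) 0.6(284) - 1.0(104) = 170.4 - 104.0 = 66.4
Combination 4 governs: V = 515.0 kN.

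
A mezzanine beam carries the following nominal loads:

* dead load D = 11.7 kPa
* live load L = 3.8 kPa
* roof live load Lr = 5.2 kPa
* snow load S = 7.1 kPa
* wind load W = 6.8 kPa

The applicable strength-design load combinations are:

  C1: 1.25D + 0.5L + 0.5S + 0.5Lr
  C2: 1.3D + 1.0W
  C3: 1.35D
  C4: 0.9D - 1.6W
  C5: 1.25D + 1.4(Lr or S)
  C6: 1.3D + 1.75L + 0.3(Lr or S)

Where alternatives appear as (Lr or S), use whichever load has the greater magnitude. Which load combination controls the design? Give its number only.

Combination 5

(Lr or S) → S = 7.1 kPa.
C1: 1.25(11.7) + 0.5(3.8) + 0.5(7.1) + 0.5(5.2) = 14.63 + 1.90 + 3.55 + 2.60 = 22.68
C2: 1.3(11.7) + 1.0(6.8) = 15.21 + 6.80 = 22.01
C3: 1.35(11.7) = 15.80
C4: 0.9(11.7) - 1.6(6.8) = 10.53 - 10.88 = -0.35
C5: 1.25(11.7) + 1.4(7.1) = 14.63 + 9.94 = 24.57
C6: 1.3(11.7) + 1.75(3.8) + 0.3(7.1) = 15.21 + 6.65 + 2.13 = 23.99
The largest value is 24.57 kPa from combination 5.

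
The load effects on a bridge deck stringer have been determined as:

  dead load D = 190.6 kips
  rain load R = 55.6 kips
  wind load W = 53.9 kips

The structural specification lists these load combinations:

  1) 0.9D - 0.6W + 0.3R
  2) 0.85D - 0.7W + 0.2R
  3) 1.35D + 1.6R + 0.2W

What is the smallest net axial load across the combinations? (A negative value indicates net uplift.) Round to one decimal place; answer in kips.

135.4 kips

1) 0.9(190.6) - 0.6(53.9) + 0.3(55.6) = 171.5 - 32.3 + 16.7 = 155.9
2) 0.85(190.6) - 0.7(53.9) + 0.2(55.6) = 162.0 - 37.7 + 11.1 = 135.4
3) 1.35(190.6) + 1.6(55.6) + 0.2(53.9) = 257.3 + 89.0 + 10.8 = 357.1
Combination 2 gives the minimum: 135.4 kips.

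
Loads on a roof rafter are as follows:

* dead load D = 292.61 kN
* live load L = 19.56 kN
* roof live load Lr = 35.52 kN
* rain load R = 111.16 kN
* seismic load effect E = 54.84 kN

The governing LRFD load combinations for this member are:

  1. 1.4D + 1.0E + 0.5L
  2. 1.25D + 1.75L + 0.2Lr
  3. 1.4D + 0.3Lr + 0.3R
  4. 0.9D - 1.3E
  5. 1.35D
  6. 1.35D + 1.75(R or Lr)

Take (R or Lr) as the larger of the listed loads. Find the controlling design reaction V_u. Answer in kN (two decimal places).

589.55 kN

(R or Lr) → R = 111.16 kN.
1. 1.4(292.61) + 1.0(54.84) + 0.5(19.56) = 409.65 + 54.84 + 9.78 = 474.27
2. 1.25(292.61) + 1.75(19.56) + 0.2(35.52) = 407.10
3. 1.4(292.61) + 0.3(35.52) + 0.3(111.16) = 409.65 + 10.66 + 33.35 = 453.66
4. 0.9(292.61) - 1.3(54.84) = 263.35 - 71.29 = 192.06
5. 1.35(292.61) = 395.02
6. 1.35(292.61) + 1.75(111.16) = 395.02 + 194.53 = 589.55
Combination 6 governs: V_u = 589.55 kN.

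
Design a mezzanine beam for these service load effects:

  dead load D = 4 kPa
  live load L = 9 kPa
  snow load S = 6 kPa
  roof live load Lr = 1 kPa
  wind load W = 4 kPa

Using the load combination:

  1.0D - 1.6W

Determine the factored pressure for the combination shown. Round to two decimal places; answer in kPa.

-2.40 kPa

1.0(4) - 1.6(4) = 4.00 - 6.40 = -2.40
p_u = -2.40 kPa.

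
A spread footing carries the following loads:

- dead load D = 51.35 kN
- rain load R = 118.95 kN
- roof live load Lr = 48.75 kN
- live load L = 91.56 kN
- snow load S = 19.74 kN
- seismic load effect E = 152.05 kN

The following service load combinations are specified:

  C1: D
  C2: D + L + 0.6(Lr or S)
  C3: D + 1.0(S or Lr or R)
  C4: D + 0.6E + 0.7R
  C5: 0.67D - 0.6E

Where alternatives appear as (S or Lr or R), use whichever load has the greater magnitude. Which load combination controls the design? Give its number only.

(Lr or S) → Lr = 48.75 kN; (S or Lr or R) → R = 118.95 kN.
C1: 1.0(51.35) = 51.35
C2: 1.0(51.35) + 1.0(91.56) + 0.6(48.75) = 51.35 + 91.56 + 29.25 = 172.16
C3: 1.0(51.35) + 1.0(118.95) = 51.35 + 118.95 = 170.30
C4: 1.0(51.35) + 0.6(152.05) + 0.7(118.95) = 51.35 + 91.23 + 83.27 = 225.85
C5: 0.67(51.35) - 0.6(152.05) = 34.40 - 91.23 = -56.83
The largest value is 225.85 kN from combination 4.

Combination 4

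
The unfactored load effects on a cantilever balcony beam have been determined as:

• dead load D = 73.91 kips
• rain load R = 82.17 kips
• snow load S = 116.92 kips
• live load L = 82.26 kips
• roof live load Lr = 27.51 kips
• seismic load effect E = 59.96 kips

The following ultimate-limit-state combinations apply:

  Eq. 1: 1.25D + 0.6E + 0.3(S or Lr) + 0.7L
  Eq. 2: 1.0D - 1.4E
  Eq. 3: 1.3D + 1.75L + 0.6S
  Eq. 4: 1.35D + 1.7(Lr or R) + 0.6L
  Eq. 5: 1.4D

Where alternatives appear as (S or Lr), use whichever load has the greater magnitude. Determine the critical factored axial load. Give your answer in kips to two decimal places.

(S or Lr) → S = 116.92 kips; (Lr or R) → R = 82.17 kips.
Eq. 1: 1.25(73.91) + 0.6(59.96) + 0.3(116.92) + 0.7(82.26) = 221.02
Eq. 2: 1.0(73.91) - 1.4(59.96) = 73.91 - 83.94 = -10.03
Eq. 3: 1.3(73.91) + 1.75(82.26) + 0.6(116.92) = 96.08 + 143.96 + 70.15 = 310.19
Eq. 4: 1.35(73.91) + 1.7(82.17) + 0.6(82.26) = 288.82
Eq. 5: 1.4(73.91) = 103.47
The controlling combination is 3, giving 310.19 kips.

310.19 kips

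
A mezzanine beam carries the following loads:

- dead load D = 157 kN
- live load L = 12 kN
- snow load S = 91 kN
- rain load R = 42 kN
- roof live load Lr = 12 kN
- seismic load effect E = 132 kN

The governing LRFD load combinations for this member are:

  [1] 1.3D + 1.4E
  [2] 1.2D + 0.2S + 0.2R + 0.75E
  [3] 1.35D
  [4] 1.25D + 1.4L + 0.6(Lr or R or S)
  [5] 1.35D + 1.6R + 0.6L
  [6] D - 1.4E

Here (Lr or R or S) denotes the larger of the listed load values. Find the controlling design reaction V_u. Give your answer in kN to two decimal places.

388.90 kN

(Lr or R or S) → S = 91 kN.
[1] 1.3(157) + 1.4(132) = 388.90
[2] 1.2(157) + 0.2(91) + 0.2(42) + 0.75(132) = 314.00
[3] 1.35(157) = 211.95
[4] 1.25(157) + 1.4(12) + 0.6(91) = 267.65
[5] 1.35(157) + 1.6(42) + 0.6(12) = 286.35
[6] 1.0(157) - 1.4(132) = -27.80
The controlling combination is 1, giving 388.90 kN.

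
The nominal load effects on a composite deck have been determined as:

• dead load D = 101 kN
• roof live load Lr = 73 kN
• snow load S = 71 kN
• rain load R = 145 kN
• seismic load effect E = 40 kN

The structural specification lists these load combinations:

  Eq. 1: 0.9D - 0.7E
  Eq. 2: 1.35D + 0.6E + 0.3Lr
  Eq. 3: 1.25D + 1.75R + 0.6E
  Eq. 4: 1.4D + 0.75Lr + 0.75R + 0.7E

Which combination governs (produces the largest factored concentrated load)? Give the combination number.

Eq. 1: 0.9(101) - 0.7(40) = 90.90 - 28.00 = 62.90
Eq. 2: 1.35(101) + 0.6(40) + 0.3(73) = 136.35 + 24.00 + 21.90 = 182.25
Eq. 3: 1.25(101) + 1.75(145) + 0.6(40) = 126.25 + 253.75 + 24.00 = 404.00
Eq. 4: 1.4(101) + 0.75(73) + 0.75(145) + 0.7(40) = 141.40 + 54.75 + 108.75 + 28.00 = 332.90
The largest value is 404.00 kN from combination 3.

Combination 3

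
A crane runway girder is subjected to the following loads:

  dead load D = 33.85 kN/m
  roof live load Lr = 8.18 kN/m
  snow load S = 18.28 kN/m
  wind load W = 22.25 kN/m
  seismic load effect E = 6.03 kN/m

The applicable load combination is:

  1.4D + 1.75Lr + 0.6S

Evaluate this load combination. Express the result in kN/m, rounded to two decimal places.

1.4(33.85) + 1.75(8.18) + 0.6(18.28) = 72.67
w_u = 72.67 kN/m.

72.67 kN/m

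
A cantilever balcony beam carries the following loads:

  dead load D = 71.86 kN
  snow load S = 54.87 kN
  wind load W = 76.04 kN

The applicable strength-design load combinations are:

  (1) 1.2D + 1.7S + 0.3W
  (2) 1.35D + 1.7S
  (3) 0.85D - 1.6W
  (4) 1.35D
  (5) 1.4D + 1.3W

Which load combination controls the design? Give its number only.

(1) 1.2(71.86) + 1.7(54.87) + 0.3(76.04) = 202.32
(2) 1.35(71.86) + 1.7(54.87) = 190.29
(3) 0.85(71.86) - 1.6(76.04) = -60.58
(4) 1.35(71.86) = 97.01
(5) 1.4(71.86) + 1.3(76.04) = 199.46
The largest value is 202.32 kN from combination 1.

Combination 1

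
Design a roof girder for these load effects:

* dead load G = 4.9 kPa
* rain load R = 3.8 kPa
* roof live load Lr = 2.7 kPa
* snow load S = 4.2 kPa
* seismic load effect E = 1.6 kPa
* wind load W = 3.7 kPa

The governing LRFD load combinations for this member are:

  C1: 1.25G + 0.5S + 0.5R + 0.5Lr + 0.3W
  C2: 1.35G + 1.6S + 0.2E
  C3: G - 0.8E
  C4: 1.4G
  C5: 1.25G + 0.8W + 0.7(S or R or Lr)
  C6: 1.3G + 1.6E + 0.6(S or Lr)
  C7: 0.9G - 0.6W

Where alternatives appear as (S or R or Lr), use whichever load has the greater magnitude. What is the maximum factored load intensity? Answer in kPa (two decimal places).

13.66 kPa

(S or R or Lr) → S = 4.2 kPa; (S or Lr) → S = 4.2 kPa.
C1: 1.25(4.9) + 0.5(4.2) + 0.5(3.8) + 0.5(2.7) + 0.3(3.7) = 6.13 + 2.10 + 1.90 + 1.35 + 1.11 = 12.59
C2: 1.35(4.9) + 1.6(4.2) + 0.2(1.6) = 6.62 + 6.72 + 0.32 = 13.66
C3: 1.0(4.9) - 0.8(1.6) = 4.90 - 1.28 = 3.62
C4: 1.4(4.9) = 6.86
C5: 1.25(4.9) + 0.8(3.7) + 0.7(4.2) = 6.13 + 2.96 + 2.94 = 12.03
C6: 1.3(4.9) + 1.6(1.6) + 0.6(4.2) = 6.37 + 2.56 + 2.52 = 11.45
C7: 0.9(4.9) - 0.6(3.7) = 4.41 - 2.22 = 2.19
The controlling combination is 2, giving 13.66 kPa.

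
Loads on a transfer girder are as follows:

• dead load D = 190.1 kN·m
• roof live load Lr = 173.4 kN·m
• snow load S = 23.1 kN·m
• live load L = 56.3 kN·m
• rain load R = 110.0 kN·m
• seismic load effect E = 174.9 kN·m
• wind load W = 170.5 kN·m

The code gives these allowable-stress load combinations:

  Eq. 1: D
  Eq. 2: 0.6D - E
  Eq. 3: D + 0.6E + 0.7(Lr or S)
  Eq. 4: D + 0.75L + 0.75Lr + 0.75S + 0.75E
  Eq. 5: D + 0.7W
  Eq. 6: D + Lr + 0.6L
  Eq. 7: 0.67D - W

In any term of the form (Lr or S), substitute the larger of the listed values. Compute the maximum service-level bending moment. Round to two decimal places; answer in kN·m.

(Lr or S) → Lr = 173.4 kN·m.
Eq. 1: 1.0(190.1) = 190.10
Eq. 2: 0.6(190.1) - 1.0(174.9) = -60.84
Eq. 3: 1.0(190.1) + 0.6(174.9) + 0.7(173.4) = 416.42
Eq. 4: 1.0(190.1) + 0.75(56.3) + 0.75(173.4) + 0.75(23.1) + 0.75(174.9) = 510.88
Eq. 5: 1.0(190.1) + 0.7(170.5) = 309.45
Eq. 6: 1.0(190.1) + 1.0(173.4) + 0.6(56.3) = 397.28
Eq. 7: 0.67(190.1) - 1.0(170.5) = -43.13
The controlling combination is 4, giving 510.88 kN·m.

510.88 kN·m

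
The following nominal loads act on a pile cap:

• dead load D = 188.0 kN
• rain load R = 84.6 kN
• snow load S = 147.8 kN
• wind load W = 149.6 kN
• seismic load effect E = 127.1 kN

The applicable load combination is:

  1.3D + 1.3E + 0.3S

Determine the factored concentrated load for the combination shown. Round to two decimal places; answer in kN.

453.97 kN

1.3(188.0) + 1.3(127.1) + 0.3(147.8) = 453.97
P_u = 453.97 kN.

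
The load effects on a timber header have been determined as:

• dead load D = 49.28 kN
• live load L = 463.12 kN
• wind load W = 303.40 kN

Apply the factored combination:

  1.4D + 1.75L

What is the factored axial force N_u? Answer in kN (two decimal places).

879.45 kN

1.4(49.28) + 1.75(463.12) = 879.45
N_u = 879.45 kN.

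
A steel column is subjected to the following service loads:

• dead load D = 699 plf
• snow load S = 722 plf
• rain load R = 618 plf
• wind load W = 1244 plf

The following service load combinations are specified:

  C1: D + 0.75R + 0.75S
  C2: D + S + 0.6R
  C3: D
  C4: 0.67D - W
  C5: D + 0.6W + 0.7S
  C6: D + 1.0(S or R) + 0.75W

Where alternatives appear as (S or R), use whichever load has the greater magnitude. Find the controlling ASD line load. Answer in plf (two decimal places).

(S or R) → S = 722 plf.
C1: 1.0(699) + 0.75(618) + 0.75(722) = 699.00 + 463.50 + 541.50 = 1704.00
C2: 1.0(699) + 1.0(722) + 0.6(618) = 699.00 + 722.00 + 370.80 = 1791.80
C3: 1.0(699) = 699.00
C4: 0.67(699) - 1.0(1244) = 468.33 - 1244.00 = -775.67
C5: 1.0(699) + 0.6(1244) + 0.7(722) = 699.00 + 746.40 + 505.40 = 1950.80
C6: 1.0(699) + 1.0(722) + 0.75(1244) = 699.00 + 722.00 + 933.00 = 2354.00
Combination 6 governs: w = 2354.00 plf.

2354.00 plf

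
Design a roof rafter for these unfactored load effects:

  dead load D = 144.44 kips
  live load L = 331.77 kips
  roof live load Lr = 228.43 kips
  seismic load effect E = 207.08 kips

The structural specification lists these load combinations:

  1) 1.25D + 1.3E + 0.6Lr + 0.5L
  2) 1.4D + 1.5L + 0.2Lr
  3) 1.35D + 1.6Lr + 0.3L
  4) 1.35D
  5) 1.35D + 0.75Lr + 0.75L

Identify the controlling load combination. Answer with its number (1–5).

Combination 1

1) 1.25(144.44) + 1.3(207.08) + 0.6(228.43) + 0.5(331.77) = 180.55 + 269.20 + 137.06 + 165.89 = 752.70
2) 1.4(144.44) + 1.5(331.77) + 0.2(228.43) = 745.56
3) 1.35(144.44) + 1.6(228.43) + 0.3(331.77) = 194.99 + 365.49 + 99.53 = 660.01
4) 1.35(144.44) = 194.99
5) 1.35(144.44) + 0.75(228.43) + 0.75(331.77) = 194.99 + 171.32 + 248.83 = 615.14
The largest value is 752.70 kips from combination 1.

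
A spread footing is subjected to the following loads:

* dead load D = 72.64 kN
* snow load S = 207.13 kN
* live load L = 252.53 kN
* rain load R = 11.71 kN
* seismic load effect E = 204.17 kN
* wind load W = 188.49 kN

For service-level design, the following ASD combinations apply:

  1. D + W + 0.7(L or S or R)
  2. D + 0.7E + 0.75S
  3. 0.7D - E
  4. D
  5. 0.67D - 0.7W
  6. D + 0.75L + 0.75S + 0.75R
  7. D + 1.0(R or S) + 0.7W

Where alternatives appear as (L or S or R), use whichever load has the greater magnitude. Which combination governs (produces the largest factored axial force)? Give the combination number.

(L or S or R) → L = 252.53 kN; (R or S) → S = 207.13 kN.
1. 1.0(72.64) + 1.0(188.49) + 0.7(252.53) = 437.90
2. 1.0(72.64) + 0.7(204.17) + 0.75(207.13) = 370.91
3. 0.7(72.64) - 1.0(204.17) = -153.32
4. 1.0(72.64) = 72.64
5. 0.67(72.64) - 0.7(188.49) = -83.27
6. 1.0(72.64) + 0.75(252.53) + 0.75(207.13) + 0.75(11.71) = 426.17
7. 1.0(72.64) + 1.0(207.13) + 0.7(188.49) = 411.71
The largest value is 437.90 kN from combination 1.

Combination 1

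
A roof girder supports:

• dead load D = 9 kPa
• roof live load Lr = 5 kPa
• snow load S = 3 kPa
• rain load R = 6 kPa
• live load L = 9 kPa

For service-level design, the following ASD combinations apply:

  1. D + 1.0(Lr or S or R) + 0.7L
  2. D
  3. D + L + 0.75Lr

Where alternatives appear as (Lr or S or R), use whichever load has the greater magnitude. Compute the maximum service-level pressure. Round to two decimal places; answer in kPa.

21.75 kPa

(Lr or S or R) → R = 6 kPa.
1. 1.0(9) + 1.0(6) + 0.7(9) = 21.30
2. 1.0(9) = 9.00
3. 1.0(9) + 1.0(9) + 0.75(5) = 21.75
Combination 3 governs: p = 21.75 kPa.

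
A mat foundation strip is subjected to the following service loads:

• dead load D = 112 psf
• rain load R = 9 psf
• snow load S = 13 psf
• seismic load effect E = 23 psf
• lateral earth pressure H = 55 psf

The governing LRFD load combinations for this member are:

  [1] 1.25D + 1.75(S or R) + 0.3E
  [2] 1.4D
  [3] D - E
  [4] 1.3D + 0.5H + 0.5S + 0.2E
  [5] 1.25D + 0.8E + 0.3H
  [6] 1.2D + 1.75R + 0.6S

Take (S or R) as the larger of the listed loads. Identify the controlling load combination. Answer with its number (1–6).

Combination 4

(S or R) → S = 13 psf.
[1] 1.25(112) + 1.75(13) + 0.3(23) = 169.7
[2] 1.4(112) = 156.8
[3] 1.0(112) - 1.0(23) = 89.0
[4] 1.3(112) + 0.5(55) + 0.5(13) + 0.2(23) = 184.2
[5] 1.25(112) + 0.8(23) + 0.3(55) = 174.9
[6] 1.2(112) + 1.75(9) + 0.6(13) = 158.0
The largest value is 184.2 psf from combination 4.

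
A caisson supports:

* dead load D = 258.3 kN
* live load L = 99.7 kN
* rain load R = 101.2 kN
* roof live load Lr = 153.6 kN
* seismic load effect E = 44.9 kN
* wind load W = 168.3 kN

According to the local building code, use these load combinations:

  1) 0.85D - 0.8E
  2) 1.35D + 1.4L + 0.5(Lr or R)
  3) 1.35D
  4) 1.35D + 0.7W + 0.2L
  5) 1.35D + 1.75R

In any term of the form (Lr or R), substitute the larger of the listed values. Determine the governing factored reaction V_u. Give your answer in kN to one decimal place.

565.1 kN

(Lr or R) → Lr = 153.6 kN.
1) 0.85(258.3) - 0.8(44.9) = 183.6
2) 1.35(258.3) + 1.4(99.7) + 0.5(153.6) = 348.7 + 139.6 + 76.8 = 565.1
3) 1.35(258.3) = 348.7
4) 1.35(258.3) + 0.7(168.3) + 0.2(99.7) = 486.5
5) 1.35(258.3) + 1.75(101.2) = 348.7 + 177.1 = 525.8
Combination 2 governs: V_u = 565.1 kN.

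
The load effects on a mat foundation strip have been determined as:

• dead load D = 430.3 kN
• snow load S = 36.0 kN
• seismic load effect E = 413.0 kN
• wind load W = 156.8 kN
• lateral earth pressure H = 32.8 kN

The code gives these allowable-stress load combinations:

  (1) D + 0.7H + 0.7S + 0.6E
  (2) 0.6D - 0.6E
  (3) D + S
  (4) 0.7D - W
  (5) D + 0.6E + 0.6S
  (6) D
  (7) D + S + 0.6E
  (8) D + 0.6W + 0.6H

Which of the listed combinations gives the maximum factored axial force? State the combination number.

Combination 1

(1) 1.0(430.3) + 0.7(32.8) + 0.7(36.0) + 0.6(413.0) = 430.3 + 23.0 + 25.2 + 247.8 = 726.3
(2) 0.6(430.3) - 0.6(413.0) = 258.2 - 247.8 = 10.4
(3) 1.0(430.3) + 1.0(36.0) = 430.3 + 36.0 = 466.3
(4) 0.7(430.3) - 1.0(156.8) = 301.2 - 156.8 = 144.4
(5) 1.0(430.3) + 0.6(413.0) + 0.6(36.0) = 430.3 + 247.8 + 21.6 = 699.7
(6) 1.0(430.3) = 430.3
(7) 1.0(430.3) + 1.0(36.0) + 0.6(413.0) = 430.3 + 36.0 + 247.8 = 714.1
(8) 1.0(430.3) + 0.6(156.8) + 0.6(32.8) = 430.3 + 94.1 + 19.7 = 544.1
The largest value is 726.3 kN from combination 1.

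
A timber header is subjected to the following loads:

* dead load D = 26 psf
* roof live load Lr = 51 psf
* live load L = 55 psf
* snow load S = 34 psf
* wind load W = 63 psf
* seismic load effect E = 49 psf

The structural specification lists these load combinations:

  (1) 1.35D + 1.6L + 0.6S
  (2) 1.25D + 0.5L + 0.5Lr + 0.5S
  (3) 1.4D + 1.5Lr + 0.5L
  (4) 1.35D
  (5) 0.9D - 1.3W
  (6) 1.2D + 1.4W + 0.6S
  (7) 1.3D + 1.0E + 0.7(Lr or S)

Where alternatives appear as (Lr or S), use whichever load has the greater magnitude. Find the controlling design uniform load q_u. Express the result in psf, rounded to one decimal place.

(Lr or S) → Lr = 51 psf.
(1) 1.35(26) + 1.6(55) + 0.6(34) = 35.1 + 88.0 + 20.4 = 143.5
(2) 1.25(26) + 0.5(55) + 0.5(51) + 0.5(34) = 32.5 + 27.5 + 25.5 + 17.0 = 102.5
(3) 1.4(26) + 1.5(51) + 0.5(55) = 36.4 + 76.5 + 27.5 = 140.4
(4) 1.35(26) = 35.1
(5) 0.9(26) - 1.3(63) = 23.4 - 81.9 = -58.5
(6) 1.2(26) + 1.4(63) + 0.6(34) = 31.2 + 88.2 + 20.4 = 139.8
(7) 1.3(26) + 1.0(49) + 0.7(51) = 33.8 + 49.0 + 35.7 = 118.5
The controlling combination is 1, giving 143.5 psf.

143.5 psf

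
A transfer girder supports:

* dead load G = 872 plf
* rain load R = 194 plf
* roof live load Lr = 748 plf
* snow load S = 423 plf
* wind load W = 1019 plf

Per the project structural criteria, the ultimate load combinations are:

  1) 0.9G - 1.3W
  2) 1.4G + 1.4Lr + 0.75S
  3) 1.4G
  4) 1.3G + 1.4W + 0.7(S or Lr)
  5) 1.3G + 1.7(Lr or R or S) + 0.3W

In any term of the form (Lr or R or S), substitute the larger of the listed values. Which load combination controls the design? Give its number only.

(S or Lr) → Lr = 748 plf; (Lr or R or S) → Lr = 748 plf.
1) 0.9(872) - 1.3(1019) = -539.90
2) 1.4(872) + 1.4(748) + 0.75(423) = 2585.25
3) 1.4(872) = 1220.80
4) 1.3(872) + 1.4(1019) + 0.7(748) = 3083.80
5) 1.3(872) + 1.7(748) + 0.3(1019) = 2710.90
The largest value is 3083.80 plf from combination 4.

Combination 4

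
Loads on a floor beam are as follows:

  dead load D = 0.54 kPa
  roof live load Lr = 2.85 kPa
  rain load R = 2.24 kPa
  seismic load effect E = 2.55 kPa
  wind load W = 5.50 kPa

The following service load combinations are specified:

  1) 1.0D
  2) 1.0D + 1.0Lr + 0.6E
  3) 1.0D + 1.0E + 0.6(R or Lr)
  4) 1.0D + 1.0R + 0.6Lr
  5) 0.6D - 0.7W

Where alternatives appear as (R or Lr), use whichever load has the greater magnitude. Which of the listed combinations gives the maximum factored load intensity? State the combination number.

Combination 2

(R or Lr) → Lr = 2.85 kPa.
1) 1.0(0.54) = 0.54
2) 1.0(0.54) + 1.0(2.85) + 0.6(2.55) = 0.54 + 2.85 + 1.53 = 4.92
3) 1.0(0.54) + 1.0(2.55) + 0.6(2.85) = 0.54 + 2.55 + 1.71 = 4.80
4) 1.0(0.54) + 1.0(2.24) + 0.6(2.85) = 0.54 + 2.24 + 1.71 = 4.49
5) 0.6(0.54) - 0.7(5.50) = 0.32 - 3.85 = -3.53
The largest value is 4.92 kPa from combination 2.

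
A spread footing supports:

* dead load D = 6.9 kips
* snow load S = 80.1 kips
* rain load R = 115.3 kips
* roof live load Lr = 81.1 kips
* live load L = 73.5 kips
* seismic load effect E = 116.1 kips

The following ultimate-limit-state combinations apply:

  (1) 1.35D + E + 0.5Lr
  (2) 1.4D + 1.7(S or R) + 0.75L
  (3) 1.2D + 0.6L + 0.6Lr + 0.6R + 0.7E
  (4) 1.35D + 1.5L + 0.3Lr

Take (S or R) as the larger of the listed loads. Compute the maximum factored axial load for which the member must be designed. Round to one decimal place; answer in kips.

260.8 kips

(S or R) → R = 115.3 kips.
(1) 1.35(6.9) + 1.0(116.1) + 0.5(81.1) = 166.0
(2) 1.4(6.9) + 1.7(115.3) + 0.75(73.5) = 260.8
(3) 1.2(6.9) + 0.6(73.5) + 0.6(81.1) + 0.6(115.3) + 0.7(116.1) = 251.5
(4) 1.35(6.9) + 1.5(73.5) + 0.3(81.1) = 143.9
The controlling combination is 2, giving 260.8 kips.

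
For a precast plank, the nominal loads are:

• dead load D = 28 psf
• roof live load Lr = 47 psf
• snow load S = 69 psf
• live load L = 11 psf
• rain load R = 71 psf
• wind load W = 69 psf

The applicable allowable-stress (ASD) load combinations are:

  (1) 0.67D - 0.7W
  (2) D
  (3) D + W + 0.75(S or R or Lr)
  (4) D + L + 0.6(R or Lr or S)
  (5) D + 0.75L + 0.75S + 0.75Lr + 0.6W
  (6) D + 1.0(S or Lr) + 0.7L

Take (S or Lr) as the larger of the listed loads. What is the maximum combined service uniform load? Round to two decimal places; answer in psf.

164.65 psf

(S or R or Lr) → R = 71 psf; (R or Lr or S) → R = 71 psf; (S or Lr) → S = 69 psf.
(1) 0.67(28) - 0.7(69) = -29.54
(2) 1.0(28) = 28.00
(3) 1.0(28) + 1.0(69) + 0.75(71) = 150.25
(4) 1.0(28) + 1.0(11) + 0.6(71) = 81.60
(5) 1.0(28) + 0.75(11) + 0.75(69) + 0.75(47) + 0.6(69) = 164.65
(6) 1.0(28) + 1.0(69) + 0.7(11) = 104.70
The controlling combination is 5, giving 164.65 psf.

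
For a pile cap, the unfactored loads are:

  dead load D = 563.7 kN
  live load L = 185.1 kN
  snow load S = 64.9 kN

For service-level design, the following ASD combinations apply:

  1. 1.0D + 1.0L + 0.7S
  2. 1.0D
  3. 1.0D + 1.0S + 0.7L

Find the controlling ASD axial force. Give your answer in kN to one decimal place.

1. 1.0(563.7) + 1.0(185.1) + 0.7(64.9) = 563.7 + 185.1 + 45.4 = 794.2
2. 1.0(563.7) = 563.7
3. 1.0(563.7) + 1.0(64.9) + 0.7(185.1) = 563.7 + 64.9 + 129.6 = 758.2
The controlling combination is 1, giving 794.2 kN.

794.2 kN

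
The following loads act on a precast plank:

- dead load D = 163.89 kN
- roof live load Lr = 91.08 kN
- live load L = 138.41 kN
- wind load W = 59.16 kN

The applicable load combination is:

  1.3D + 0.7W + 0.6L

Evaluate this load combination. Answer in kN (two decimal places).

337.52 kN

1.3(163.89) + 0.7(59.16) + 0.6(138.41) = 213.06 + 41.41 + 83.05 = 337.52
P_u = 337.52 kN.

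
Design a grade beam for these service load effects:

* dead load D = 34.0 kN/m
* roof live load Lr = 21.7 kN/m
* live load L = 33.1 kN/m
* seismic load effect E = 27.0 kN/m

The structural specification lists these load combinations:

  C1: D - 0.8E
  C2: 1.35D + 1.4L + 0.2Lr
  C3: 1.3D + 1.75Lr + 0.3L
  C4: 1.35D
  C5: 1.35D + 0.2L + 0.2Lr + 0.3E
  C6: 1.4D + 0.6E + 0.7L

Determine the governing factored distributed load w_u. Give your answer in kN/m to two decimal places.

96.58 kN/m

C1: 1.0(34.0) - 0.8(27.0) = 12.40
C2: 1.35(34.0) + 1.4(33.1) + 0.2(21.7) = 96.58
C3: 1.3(34.0) + 1.75(21.7) + 0.3(33.1) = 92.11
C4: 1.35(34.0) = 45.90
C5: 1.35(34.0) + 0.2(33.1) + 0.2(21.7) + 0.3(27.0) = 64.96
C6: 1.4(34.0) + 0.6(27.0) + 0.7(33.1) = 86.97
Maximum is from combination 2.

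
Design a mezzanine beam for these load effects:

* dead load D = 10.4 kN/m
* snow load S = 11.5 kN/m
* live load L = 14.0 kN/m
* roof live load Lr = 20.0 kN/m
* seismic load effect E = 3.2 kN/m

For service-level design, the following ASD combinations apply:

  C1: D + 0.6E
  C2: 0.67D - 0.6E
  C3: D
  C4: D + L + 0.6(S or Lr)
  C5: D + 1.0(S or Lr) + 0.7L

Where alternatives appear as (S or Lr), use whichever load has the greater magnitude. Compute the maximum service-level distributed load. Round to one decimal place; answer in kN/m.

(S or Lr) → Lr = 20.0 kN/m.
C1: 1.0(10.4) + 0.6(3.2) = 12.3
C2: 0.67(10.4) - 0.6(3.2) = 5.0
C3: 1.0(10.4) = 10.4
C4: 1.0(10.4) + 1.0(14.0) + 0.6(20.0) = 36.4
C5: 1.0(10.4) + 1.0(20.0) + 0.7(14.0) = 40.2
Combination 5 governs: w = 40.2 kN/m.

40.2 kN/m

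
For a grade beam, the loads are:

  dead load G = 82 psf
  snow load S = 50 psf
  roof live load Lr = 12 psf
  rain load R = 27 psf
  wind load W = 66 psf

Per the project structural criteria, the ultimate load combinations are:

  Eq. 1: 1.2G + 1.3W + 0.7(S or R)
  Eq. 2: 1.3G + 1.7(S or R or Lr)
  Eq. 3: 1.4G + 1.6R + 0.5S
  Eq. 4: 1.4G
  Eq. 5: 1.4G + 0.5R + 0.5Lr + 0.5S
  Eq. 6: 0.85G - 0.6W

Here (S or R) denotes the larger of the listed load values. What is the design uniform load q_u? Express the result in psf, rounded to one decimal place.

(S or R) → S = 50 psf; (S or R or Lr) → S = 50 psf.
Eq. 1: 1.2(82) + 1.3(66) + 0.7(50) = 98.4 + 85.8 + 35.0 = 219.2
Eq. 2: 1.3(82) + 1.7(50) = 106.6 + 85.0 = 191.6
Eq. 3: 1.4(82) + 1.6(27) + 0.5(50) = 114.8 + 43.2 + 25.0 = 183.0
Eq. 4: 1.4(82) = 114.8
Eq. 5: 1.4(82) + 0.5(27) + 0.5(12) + 0.5(50) = 114.8 + 13.5 + 6.0 + 25.0 = 159.3
Eq. 6: 0.85(82) - 0.6(66) = 69.7 - 39.6 = 30.1
Maximum is from combination 1.

219.2 psf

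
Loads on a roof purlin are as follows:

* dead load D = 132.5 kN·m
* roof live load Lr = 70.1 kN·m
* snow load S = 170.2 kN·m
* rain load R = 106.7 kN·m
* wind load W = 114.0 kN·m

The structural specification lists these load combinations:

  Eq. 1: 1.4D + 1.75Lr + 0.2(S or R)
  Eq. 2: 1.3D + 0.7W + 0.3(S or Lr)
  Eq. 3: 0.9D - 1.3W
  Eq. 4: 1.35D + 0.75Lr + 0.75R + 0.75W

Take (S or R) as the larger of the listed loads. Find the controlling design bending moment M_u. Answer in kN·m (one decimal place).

(S or R) → S = 170.2 kN·m; (S or Lr) → S = 170.2 kN·m.
Eq. 1: 1.4(132.5) + 1.75(70.1) + 0.2(170.2) = 185.5 + 122.7 + 34.0 = 342.2
Eq. 2: 1.3(132.5) + 0.7(114.0) + 0.3(170.2) = 303.1
Eq. 3: 0.9(132.5) - 1.3(114.0) = -29.0
Eq. 4: 1.35(132.5) + 0.75(70.1) + 0.75(106.7) + 0.75(114.0) = 178.9 + 52.6 + 80.0 + 85.5 = 397.0
Maximum is from combination 4.

397.0 kN·m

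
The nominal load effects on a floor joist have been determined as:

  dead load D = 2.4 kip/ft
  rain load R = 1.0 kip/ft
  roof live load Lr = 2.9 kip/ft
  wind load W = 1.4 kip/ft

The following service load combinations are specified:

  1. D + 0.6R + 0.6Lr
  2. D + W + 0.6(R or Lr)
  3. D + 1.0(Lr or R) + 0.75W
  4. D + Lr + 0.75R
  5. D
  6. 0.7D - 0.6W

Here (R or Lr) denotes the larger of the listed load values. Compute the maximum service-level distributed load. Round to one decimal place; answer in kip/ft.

(R or Lr) → Lr = 2.9 kip/ft; (Lr or R) → Lr = 2.9 kip/ft.
1. 1.0(2.4) + 0.6(1.0) + 0.6(2.9) = 2.4 + 0.6 + 1.7 = 4.7
2. 1.0(2.4) + 1.0(1.4) + 0.6(2.9) = 2.4 + 1.4 + 1.7 = 5.5
3. 1.0(2.4) + 1.0(2.9) + 0.75(1.4) = 2.4 + 2.9 + 1.1 = 6.4
4. 1.0(2.4) + 1.0(2.9) + 0.75(1.0) = 2.4 + 2.9 + 0.8 = 6.1
5. 1.0(2.4) = 2.4
6. 0.7(2.4) - 0.6(1.4) = 0.8
Maximum is from combination 3.

6.4 kip/ft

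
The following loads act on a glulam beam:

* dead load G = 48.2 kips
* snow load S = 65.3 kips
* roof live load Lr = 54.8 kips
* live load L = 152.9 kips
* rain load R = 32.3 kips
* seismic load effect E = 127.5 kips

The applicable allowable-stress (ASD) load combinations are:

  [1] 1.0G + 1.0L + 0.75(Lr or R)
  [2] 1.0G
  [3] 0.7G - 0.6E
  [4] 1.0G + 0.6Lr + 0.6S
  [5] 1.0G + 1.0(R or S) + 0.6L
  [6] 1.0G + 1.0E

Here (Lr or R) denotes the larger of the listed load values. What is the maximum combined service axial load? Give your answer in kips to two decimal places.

(Lr or R) → Lr = 54.8 kips; (R or S) → S = 65.3 kips.
[1] 1.0(48.2) + 1.0(152.9) + 0.75(54.8) = 48.20 + 152.90 + 41.10 = 242.20
[2] 1.0(48.2) = 48.20
[3] 0.7(48.2) - 0.6(127.5) = 33.74 - 76.50 = -42.76
[4] 1.0(48.2) + 0.6(54.8) + 0.6(65.3) = 48.20 + 32.88 + 39.18 = 120.26
[5] 1.0(48.2) + 1.0(65.3) + 0.6(152.9) = 48.20 + 65.30 + 91.74 = 205.24
[6] 1.0(48.2) + 1.0(127.5) = 48.20 + 127.50 = 175.70
The controlling combination is 1, giving 242.20 kips.

242.20 kips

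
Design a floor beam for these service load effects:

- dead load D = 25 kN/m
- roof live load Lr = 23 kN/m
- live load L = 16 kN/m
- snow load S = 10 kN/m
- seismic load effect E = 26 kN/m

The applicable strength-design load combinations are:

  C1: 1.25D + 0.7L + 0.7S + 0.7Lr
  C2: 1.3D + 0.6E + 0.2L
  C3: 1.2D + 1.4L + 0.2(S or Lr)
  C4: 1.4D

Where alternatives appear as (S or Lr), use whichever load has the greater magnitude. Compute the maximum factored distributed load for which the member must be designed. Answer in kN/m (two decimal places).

(S or Lr) → Lr = 23 kN/m.
C1: 1.25(25) + 0.7(16) + 0.7(10) + 0.7(23) = 65.55
C2: 1.3(25) + 0.6(26) + 0.2(16) = 51.30
C3: 1.2(25) + 1.4(16) + 0.2(23) = 57.00
C4: 1.4(25) = 35.00
Maximum is from combination 1.

65.55 kN/m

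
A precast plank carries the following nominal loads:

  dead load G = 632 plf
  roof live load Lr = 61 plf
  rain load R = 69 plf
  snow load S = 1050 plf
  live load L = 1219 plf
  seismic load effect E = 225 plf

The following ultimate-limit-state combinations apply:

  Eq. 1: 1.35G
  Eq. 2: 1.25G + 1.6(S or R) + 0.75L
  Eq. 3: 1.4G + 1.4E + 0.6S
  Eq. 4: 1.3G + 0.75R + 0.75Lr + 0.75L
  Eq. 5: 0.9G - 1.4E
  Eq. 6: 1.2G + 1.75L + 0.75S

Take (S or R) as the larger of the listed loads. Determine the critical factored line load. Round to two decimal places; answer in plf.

(S or R) → S = 1050 plf.
Eq. 1: 1.35(632) = 853.20
Eq. 2: 1.25(632) + 1.6(1050) + 0.75(1219) = 790.00 + 1680.00 + 914.25 = 3384.25
Eq. 3: 1.4(632) + 1.4(225) + 0.6(1050) = 884.80 + 315.00 + 630.00 = 1829.80
Eq. 4: 1.3(632) + 0.75(69) + 0.75(61) + 0.75(1219) = 821.60 + 51.75 + 45.75 + 914.25 = 1833.35
Eq. 5: 0.9(632) - 1.4(225) = 568.80 - 315.00 = 253.80
Eq. 6: 1.2(632) + 1.75(1219) + 0.75(1050) = 758.40 + 2133.25 + 787.50 = 3679.15
The controlling combination is 6, giving 3679.15 plf.

3679.15 plf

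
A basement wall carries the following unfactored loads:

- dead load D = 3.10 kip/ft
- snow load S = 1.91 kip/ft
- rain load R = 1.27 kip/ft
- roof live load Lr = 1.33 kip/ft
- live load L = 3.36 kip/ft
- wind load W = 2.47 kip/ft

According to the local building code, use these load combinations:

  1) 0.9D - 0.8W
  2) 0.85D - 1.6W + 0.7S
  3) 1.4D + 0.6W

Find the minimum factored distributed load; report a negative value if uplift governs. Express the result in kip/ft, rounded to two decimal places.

1) 0.9(3.10) - 0.8(2.47) = 2.79 - 1.98 = 0.81
2) 0.85(3.10) - 1.6(2.47) + 0.7(1.91) = 0.02
3) 1.4(3.10) + 0.6(2.47) = 4.34 + 1.48 = 5.82
Combination 2 gives the minimum: 0.02 kip/ft.

0.02 kip/ft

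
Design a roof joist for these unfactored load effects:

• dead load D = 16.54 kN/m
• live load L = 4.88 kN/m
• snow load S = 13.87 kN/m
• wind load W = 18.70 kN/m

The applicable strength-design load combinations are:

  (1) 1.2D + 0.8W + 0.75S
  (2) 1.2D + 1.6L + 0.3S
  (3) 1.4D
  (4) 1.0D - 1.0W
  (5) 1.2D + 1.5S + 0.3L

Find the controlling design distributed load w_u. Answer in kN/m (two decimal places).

(1) 1.2(16.54) + 0.8(18.70) + 0.75(13.87) = 45.21
(2) 1.2(16.54) + 1.6(4.88) + 0.3(13.87) = 31.82
(3) 1.4(16.54) = 23.16
(4) 1.0(16.54) - 1.0(18.70) = -2.16
(5) 1.2(16.54) + 1.5(13.87) + 0.3(4.88) = 42.12
Combination 1 governs: w_u = 45.21 kN/m.

45.21 kN/m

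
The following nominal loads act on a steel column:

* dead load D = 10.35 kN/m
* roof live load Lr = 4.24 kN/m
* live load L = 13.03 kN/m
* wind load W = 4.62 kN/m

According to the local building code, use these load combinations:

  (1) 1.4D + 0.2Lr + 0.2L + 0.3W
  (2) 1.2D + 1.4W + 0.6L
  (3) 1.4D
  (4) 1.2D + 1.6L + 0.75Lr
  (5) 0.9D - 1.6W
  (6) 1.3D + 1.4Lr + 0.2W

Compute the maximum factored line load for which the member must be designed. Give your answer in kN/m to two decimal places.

(1) 1.4(10.35) + 0.2(4.24) + 0.2(13.03) + 0.3(4.62) = 19.33
(2) 1.2(10.35) + 1.4(4.62) + 0.6(13.03) = 12.42 + 6.47 + 7.82 = 26.71
(3) 1.4(10.35) = 14.49
(4) 1.2(10.35) + 1.6(13.03) + 0.75(4.24) = 12.42 + 20.85 + 3.18 = 36.45
(5) 0.9(10.35) - 1.6(4.62) = 1.92
(6) 1.3(10.35) + 1.4(4.24) + 0.2(4.62) = 13.46 + 5.94 + 0.92 = 20.32
Combination 4 governs: w_u = 36.45 kN/m.

36.45 kN/m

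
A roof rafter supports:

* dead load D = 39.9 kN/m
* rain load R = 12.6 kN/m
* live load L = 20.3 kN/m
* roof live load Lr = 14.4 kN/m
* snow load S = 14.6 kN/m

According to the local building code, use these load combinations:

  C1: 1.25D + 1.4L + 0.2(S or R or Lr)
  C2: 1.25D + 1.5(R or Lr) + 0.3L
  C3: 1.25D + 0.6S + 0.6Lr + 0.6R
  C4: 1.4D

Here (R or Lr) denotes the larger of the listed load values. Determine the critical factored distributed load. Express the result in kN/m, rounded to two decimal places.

81.22 kN/m

(S or R or Lr) → S = 14.6 kN/m; (R or Lr) → Lr = 14.4 kN/m.
C1: 1.25(39.9) + 1.4(20.3) + 0.2(14.6) = 49.88 + 28.42 + 2.92 = 81.22
C2: 1.25(39.9) + 1.5(14.4) + 0.3(20.3) = 49.88 + 21.60 + 6.09 = 77.57
C3: 1.25(39.9) + 0.6(14.6) + 0.6(14.4) + 0.6(12.6) = 49.88 + 8.76 + 8.64 + 7.56 = 74.84
C4: 1.4(39.9) = 55.86
The controlling combination is 1, giving 81.22 kN/m.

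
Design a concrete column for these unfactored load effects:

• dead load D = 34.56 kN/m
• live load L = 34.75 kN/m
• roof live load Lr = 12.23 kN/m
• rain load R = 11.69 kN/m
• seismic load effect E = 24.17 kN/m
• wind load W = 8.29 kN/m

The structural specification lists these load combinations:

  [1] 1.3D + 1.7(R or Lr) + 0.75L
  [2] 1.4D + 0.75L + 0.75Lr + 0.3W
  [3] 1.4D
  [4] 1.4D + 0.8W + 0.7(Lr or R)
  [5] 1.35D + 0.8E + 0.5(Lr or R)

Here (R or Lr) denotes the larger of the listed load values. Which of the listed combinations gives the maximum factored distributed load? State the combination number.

(R or Lr) → Lr = 12.23 kN/m; (Lr or R) → Lr = 12.23 kN/m.
[1] 1.3(34.56) + 1.7(12.23) + 0.75(34.75) = 91.78
[2] 1.4(34.56) + 0.75(34.75) + 0.75(12.23) + 0.3(8.29) = 86.11
[3] 1.4(34.56) = 48.38
[4] 1.4(34.56) + 0.8(8.29) + 0.7(12.23) = 63.58
[5] 1.35(34.56) + 0.8(24.17) + 0.5(12.23) = 72.11
The largest value is 91.78 kN/m from combination 1.

Combination 1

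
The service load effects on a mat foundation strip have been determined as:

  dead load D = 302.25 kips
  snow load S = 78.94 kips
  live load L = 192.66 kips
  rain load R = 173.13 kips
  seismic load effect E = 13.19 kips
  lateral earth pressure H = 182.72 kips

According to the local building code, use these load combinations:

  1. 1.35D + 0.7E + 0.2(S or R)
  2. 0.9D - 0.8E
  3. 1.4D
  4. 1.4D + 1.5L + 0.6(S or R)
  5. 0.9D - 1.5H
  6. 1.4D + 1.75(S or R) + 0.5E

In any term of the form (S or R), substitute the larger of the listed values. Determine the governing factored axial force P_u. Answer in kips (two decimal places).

(S or R) → R = 173.13 kips.
1. 1.35(302.25) + 0.7(13.19) + 0.2(173.13) = 451.90
2. 0.9(302.25) - 0.8(13.19) = 261.47
3. 1.4(302.25) = 423.15
4. 1.4(302.25) + 1.5(192.66) + 0.6(173.13) = 816.02
5. 0.9(302.25) - 1.5(182.72) = -2.06
6. 1.4(302.25) + 1.75(173.13) + 0.5(13.19) = 732.72
The controlling combination is 4, giving 816.02 kips.

816.02 kips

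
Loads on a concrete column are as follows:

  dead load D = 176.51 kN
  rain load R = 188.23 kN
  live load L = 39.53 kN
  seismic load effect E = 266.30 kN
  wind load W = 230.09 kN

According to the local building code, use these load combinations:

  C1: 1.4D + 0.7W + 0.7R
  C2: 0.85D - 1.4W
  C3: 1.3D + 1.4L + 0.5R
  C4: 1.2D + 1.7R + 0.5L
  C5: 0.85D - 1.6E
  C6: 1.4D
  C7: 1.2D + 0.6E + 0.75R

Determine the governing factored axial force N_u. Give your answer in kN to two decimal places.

C1: 1.4(176.51) + 0.7(230.09) + 0.7(188.23) = 539.94
C2: 0.85(176.51) - 1.4(230.09) = -172.09
C3: 1.3(176.51) + 1.4(39.53) + 0.5(188.23) = 378.92
C4: 1.2(176.51) + 1.7(188.23) + 0.5(39.53) = 551.57
C5: 0.85(176.51) - 1.6(266.30) = -276.05
C6: 1.4(176.51) = 247.11
C7: 1.2(176.51) + 0.6(266.30) + 0.75(188.23) = 512.76
Maximum is from combination 4.

551.57 kN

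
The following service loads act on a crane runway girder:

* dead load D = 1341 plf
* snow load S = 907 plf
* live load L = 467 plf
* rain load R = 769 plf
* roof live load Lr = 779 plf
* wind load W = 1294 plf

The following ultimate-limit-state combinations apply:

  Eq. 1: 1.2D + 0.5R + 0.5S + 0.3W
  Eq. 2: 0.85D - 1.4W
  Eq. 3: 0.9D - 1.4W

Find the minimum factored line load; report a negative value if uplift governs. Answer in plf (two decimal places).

-671.75 plf

Eq. 1: 1.2(1341) + 0.5(769) + 0.5(907) + 0.3(1294) = 2835.40
Eq. 2: 0.85(1341) - 1.4(1294) = -671.75
Eq. 3: 0.9(1341) - 1.4(1294) = -604.70
Combination 2 gives the minimum: -671.75 plf.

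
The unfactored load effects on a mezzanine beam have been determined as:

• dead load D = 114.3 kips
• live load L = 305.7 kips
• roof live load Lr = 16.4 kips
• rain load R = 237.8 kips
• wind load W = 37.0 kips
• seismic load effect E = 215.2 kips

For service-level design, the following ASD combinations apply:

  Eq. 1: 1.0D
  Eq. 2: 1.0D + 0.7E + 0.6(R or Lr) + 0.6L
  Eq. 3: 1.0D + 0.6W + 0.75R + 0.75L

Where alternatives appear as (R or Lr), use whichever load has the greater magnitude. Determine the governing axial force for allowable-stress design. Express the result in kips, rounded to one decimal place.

(R or Lr) → R = 237.8 kips.
Eq. 1: 1.0(114.3) = 114.3
Eq. 2: 1.0(114.3) + 0.7(215.2) + 0.6(237.8) + 0.6(305.7) = 114.3 + 150.6 + 142.7 + 183.4 = 591.0
Eq. 3: 1.0(114.3) + 0.6(37.0) + 0.75(237.8) + 0.75(305.7) = 544.1
Maximum is from combination 2.

591.0 kips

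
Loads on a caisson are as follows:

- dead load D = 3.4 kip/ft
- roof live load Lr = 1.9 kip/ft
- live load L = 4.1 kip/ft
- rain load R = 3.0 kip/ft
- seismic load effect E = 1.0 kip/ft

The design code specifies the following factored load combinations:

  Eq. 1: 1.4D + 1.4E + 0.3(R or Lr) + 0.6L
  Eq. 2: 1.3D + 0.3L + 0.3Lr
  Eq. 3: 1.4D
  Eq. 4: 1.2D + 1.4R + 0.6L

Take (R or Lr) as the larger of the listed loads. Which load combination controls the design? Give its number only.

(R or Lr) → R = 3.0 kip/ft.
Eq. 1: 1.4(3.4) + 1.4(1.0) + 0.3(3.0) + 0.6(4.1) = 4.76 + 1.40 + 0.90 + 2.46 = 9.52
Eq. 2: 1.3(3.4) + 0.3(4.1) + 0.3(1.9) = 4.42 + 1.23 + 0.57 = 6.22
Eq. 3: 1.4(3.4) = 4.76
Eq. 4: 1.2(3.4) + 1.4(3.0) + 0.6(4.1) = 4.08 + 4.20 + 2.46 = 10.74
The largest value is 10.74 kip/ft from combination 4.

Combination 4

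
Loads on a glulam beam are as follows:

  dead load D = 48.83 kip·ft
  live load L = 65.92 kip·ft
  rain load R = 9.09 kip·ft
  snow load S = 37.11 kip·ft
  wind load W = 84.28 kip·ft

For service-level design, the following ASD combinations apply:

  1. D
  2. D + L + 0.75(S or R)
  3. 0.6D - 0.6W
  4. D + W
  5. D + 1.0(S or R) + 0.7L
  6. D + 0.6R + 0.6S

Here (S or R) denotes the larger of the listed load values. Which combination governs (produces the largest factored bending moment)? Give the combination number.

Combination 2

(S or R) → S = 37.11 kip·ft.
1. 1.0(48.83) = 48.83
2. 1.0(48.83) + 1.0(65.92) + 0.75(37.11) = 48.83 + 65.92 + 27.83 = 142.58
3. 0.6(48.83) - 0.6(84.28) = 29.30 - 50.57 = -21.27
4. 1.0(48.83) + 1.0(84.28) = 48.83 + 84.28 = 133.11
5. 1.0(48.83) + 1.0(37.11) + 0.7(65.92) = 48.83 + 37.11 + 46.14 = 132.08
6. 1.0(48.83) + 0.6(9.09) + 0.6(37.11) = 48.83 + 5.45 + 22.27 = 76.55
The largest value is 142.58 kip·ft from combination 2.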